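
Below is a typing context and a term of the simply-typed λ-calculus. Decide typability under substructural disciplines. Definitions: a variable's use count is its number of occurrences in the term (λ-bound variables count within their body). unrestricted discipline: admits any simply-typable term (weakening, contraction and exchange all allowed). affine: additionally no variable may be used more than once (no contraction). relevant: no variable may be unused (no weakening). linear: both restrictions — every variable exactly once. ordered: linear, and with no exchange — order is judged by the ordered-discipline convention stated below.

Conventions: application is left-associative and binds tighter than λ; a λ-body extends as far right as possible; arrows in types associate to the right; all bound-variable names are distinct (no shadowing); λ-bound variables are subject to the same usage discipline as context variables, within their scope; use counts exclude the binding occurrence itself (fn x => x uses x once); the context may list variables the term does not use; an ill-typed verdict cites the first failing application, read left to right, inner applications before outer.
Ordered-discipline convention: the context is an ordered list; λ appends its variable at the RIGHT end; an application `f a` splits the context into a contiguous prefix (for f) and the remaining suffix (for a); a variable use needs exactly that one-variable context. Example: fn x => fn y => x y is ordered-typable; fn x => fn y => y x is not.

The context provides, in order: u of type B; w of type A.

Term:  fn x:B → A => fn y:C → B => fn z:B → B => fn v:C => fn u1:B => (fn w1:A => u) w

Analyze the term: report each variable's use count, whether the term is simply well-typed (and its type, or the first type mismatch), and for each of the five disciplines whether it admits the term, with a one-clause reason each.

usage: u: 1×; w: 1×; x (bound): 0×; y (bound): 0×; z (bound): 0×; v (bound): 0×; u1 (bound): 0×; w1 (bound): 0×
use order (left to right): u, w
typing: well-typed — term : (B → A) → (C → B) → (B → B) → C → B → B
ordered: ✗, unused: x, y, z, v, u1, w1 — weakening required
linear: ✗, unused: x, y, z, v, u1, w1 — weakening required
affine: ✓, u, w, x, y, z, v, u1, w1: no repeats, contraction unneeded
relevant: ✗, unused: x, y, z, v, u1, w1 — weakening required
unrestricted: ✓, type-checks ((B → A) → (C → B) → (B → B) → C → B → B) and nothing is barred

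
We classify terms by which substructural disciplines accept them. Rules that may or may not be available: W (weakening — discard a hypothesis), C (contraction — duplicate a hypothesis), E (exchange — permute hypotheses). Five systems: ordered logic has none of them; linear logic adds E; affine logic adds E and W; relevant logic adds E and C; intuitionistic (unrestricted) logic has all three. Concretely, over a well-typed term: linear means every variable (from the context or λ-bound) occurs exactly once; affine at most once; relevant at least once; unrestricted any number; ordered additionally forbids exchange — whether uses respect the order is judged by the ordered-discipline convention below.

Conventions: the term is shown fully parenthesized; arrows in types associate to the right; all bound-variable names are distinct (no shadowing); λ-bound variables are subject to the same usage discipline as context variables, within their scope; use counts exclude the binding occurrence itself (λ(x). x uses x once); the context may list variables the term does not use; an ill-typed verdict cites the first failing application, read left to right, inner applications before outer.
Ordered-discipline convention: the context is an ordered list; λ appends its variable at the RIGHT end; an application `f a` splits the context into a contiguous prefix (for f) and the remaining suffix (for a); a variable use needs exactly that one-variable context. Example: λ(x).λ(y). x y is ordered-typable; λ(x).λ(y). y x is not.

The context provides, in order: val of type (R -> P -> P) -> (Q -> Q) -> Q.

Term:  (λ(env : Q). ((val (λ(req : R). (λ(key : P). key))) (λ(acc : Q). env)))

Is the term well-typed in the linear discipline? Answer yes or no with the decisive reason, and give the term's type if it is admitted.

no — req, acc left unused
counts: val: 1, env [bound]: 1, req [bound]: 0, key [bound]: 1, acc [bound]: 0
uses in reading order: val, key, env
typing: the term checks, with type Q -> Q
per-discipline verdicts: ordered ✗, linear ✗, affine ✓, relevant ✗, unrestricted ✓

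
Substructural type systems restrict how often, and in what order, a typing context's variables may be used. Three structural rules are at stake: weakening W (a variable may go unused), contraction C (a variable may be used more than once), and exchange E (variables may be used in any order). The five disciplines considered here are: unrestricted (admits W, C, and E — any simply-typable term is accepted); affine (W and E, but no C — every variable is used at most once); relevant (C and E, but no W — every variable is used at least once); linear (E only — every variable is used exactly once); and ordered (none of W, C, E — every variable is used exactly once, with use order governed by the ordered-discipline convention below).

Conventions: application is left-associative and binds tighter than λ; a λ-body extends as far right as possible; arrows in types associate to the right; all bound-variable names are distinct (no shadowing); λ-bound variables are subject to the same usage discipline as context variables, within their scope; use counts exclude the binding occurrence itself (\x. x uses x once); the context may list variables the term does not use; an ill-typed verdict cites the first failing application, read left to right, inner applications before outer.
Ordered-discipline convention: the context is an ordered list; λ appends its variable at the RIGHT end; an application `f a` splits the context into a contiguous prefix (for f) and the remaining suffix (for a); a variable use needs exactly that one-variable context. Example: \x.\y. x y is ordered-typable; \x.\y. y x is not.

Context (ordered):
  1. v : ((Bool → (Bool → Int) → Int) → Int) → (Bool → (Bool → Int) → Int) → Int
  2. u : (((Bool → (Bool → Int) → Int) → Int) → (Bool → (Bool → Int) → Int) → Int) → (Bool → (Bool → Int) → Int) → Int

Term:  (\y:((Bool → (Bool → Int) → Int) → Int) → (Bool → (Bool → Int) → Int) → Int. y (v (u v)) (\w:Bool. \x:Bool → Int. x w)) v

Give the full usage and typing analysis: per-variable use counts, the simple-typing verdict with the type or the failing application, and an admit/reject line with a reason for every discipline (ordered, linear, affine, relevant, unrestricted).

use counts: v: 3×; u: 1×; y (bound): 1×; w (bound): 1×; x (bound): 1×
left-to-right use order: y, v, u, v, x, w, v
typing: well-typed at Int
ordered: ✗ — needs contraction — v ×3
linear: ✗ — needs contraction — v ×3
affine: ✗ — needs contraction — v ×3
relevant: ✓ — at least one use each (v, u, y, w, x)
unrestricted: ✓ — well-typed at Int; no restrictions here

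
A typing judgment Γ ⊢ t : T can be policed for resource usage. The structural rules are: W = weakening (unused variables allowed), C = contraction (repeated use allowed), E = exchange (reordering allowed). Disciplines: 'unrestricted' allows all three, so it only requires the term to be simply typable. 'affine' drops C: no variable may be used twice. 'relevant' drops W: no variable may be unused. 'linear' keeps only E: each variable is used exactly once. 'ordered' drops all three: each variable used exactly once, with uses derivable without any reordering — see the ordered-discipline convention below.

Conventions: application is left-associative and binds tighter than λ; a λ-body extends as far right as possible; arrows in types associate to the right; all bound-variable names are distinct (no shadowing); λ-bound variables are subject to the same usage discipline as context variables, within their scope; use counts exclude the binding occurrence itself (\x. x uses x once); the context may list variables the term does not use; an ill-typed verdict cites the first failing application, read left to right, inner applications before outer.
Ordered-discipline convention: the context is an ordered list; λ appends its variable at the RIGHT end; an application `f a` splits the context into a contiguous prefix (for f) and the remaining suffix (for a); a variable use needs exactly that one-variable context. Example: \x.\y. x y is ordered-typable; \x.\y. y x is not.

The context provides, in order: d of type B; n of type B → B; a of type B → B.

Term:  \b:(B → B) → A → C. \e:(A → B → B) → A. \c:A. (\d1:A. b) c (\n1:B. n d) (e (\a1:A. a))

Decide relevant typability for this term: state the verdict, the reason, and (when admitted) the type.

no — d1, n1, a1 left unused
use counts: d: 1×; n: 1×; a: 1×; b (λ-bound): 1×; e (λ-bound): 1×; c (λ-bound): 1×; d1 (λ-bound): 0×; n1 (λ-bound): 0×; a1 (λ-bound): 0×
left-to-right use order: b, c, n, d, e, a
typing: ✓ — ((B → B) → A → C) → ((A → B → B) → A) → A → C
per-discipline verdicts: ordered ✗, linear ✗, affine ✓, relevant ✗, unrestricted ✓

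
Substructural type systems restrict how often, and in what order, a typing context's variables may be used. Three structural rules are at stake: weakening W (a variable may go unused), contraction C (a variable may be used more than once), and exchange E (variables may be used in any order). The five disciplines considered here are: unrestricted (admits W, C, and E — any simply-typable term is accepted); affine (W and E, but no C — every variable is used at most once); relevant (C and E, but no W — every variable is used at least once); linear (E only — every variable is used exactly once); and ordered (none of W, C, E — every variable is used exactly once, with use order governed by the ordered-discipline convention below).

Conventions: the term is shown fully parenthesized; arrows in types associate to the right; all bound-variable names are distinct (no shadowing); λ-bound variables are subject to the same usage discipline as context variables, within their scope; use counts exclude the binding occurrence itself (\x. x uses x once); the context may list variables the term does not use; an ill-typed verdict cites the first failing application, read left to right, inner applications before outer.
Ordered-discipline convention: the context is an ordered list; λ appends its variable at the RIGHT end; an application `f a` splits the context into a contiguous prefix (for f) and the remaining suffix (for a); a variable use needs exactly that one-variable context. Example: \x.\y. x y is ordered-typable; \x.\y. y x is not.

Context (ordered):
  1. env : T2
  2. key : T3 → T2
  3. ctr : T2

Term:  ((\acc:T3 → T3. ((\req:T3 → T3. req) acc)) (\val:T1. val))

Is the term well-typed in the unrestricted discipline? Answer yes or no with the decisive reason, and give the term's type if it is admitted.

no — fails simple typing
usage: env=0; key=0; ctr=0; acc (λ-bound)=1; req (λ-bound)=1; val (λ-bound)=1
left-to-right use order: req, acc, val
typing: ill-typed: argument of type T1 → T1 where T3 → T3 is required
all disciplines: ordered ✗ · linear ✗ · affine ✗ · relevant ✗ · unrestricted ✗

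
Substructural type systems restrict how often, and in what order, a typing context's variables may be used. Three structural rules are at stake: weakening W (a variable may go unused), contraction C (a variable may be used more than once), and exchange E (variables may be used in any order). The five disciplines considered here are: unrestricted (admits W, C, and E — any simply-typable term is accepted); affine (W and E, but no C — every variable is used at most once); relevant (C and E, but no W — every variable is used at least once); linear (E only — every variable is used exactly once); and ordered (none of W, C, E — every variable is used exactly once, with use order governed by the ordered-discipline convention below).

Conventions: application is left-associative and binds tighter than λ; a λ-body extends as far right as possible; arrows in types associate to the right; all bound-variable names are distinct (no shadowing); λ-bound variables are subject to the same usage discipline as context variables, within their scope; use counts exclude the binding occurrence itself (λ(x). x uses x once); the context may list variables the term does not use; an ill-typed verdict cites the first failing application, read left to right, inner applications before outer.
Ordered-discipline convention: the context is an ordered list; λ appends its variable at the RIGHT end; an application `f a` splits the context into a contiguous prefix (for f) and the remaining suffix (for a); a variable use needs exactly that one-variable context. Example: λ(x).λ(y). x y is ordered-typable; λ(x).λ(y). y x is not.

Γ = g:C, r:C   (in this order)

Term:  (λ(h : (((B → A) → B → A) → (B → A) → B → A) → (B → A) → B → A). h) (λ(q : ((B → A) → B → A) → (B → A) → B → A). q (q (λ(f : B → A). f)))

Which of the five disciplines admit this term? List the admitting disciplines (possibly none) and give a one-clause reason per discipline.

accepted by: unrestricted
counts: g ×0; r ×0; h (λ-bound) ×1; q (λ-bound) ×2; f (λ-bound) ×1
order of uses: h, q, q, f
typing: the term checks, with type (((B → A) → B → A) → (B → A) → B → A) → (B → A) → B → A
ordered ✗ (repeated use of q ×2; needs weakening: g, r unused)
linear ✗ (repeated use of q ×2; needs weakening: g, r unused)
affine ✗ (repeated use of q ×2)
relevant ✗ (needs weakening: g, r unused)
unrestricted ✓ (well-typed at (((B → A) → B → A) → (B → A) → B → A) → (B → A) → B → A; no restrictions here)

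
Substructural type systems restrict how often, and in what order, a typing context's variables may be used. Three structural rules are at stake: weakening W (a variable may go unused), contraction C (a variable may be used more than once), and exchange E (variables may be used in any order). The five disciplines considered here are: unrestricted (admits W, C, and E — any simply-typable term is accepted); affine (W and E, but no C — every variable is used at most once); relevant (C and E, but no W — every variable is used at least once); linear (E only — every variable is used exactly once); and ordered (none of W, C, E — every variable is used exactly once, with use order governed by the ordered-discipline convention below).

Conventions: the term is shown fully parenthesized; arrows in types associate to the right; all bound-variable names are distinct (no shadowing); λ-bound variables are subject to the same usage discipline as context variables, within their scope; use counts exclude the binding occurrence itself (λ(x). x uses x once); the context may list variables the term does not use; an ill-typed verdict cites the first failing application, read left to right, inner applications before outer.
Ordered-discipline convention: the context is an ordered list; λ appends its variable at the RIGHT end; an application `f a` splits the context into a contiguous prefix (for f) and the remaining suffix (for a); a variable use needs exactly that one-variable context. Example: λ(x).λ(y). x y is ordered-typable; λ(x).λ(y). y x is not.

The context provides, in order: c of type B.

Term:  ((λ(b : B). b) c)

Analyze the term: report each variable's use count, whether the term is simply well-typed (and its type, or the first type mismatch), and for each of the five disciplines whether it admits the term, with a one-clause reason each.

counts: c=1; b (bound)=1
order of uses: b, c
typing: well-typed at B
ordered: ✓ — one use each (c, b); ordered split holds
linear: ✓ — exactly-once usage across c, b
affine: ✓ — at most one use each (c, b)
relevant: ✓ — none of c, b goes unused
unrestricted: ✓ — well-typed at B; no restrictions here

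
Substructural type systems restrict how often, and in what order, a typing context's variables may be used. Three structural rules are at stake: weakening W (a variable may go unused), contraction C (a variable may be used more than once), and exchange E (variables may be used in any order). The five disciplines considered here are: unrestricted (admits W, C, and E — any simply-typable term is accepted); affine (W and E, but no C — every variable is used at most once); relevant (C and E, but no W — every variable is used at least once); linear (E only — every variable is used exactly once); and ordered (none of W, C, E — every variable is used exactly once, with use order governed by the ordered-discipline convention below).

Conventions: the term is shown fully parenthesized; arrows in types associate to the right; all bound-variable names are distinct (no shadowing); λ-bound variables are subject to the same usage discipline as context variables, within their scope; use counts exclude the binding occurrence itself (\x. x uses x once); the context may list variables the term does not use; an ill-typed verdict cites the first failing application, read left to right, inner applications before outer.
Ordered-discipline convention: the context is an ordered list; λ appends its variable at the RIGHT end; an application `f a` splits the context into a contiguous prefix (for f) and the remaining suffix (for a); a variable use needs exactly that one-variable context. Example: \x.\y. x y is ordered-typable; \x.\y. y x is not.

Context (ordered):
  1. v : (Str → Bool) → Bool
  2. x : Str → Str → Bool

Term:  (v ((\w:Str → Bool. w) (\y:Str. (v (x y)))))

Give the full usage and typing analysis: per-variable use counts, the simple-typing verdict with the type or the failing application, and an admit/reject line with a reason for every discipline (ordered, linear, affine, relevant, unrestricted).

counts: v=2, x=1, w (λ-bound)=1, y (λ-bound)=1
left-to-right use order: v, w, v, x, y
typing: well-typed — term : Bool
ordered: ✗ — repeated use of v ×2
linear: ✗ — repeated use of v ×2
affine: ✗ — repeated use of v ×2
relevant: ✓ — at least one use each (v, x, w, y)
unrestricted: ✓ — well-typed at Bool; no restrictions here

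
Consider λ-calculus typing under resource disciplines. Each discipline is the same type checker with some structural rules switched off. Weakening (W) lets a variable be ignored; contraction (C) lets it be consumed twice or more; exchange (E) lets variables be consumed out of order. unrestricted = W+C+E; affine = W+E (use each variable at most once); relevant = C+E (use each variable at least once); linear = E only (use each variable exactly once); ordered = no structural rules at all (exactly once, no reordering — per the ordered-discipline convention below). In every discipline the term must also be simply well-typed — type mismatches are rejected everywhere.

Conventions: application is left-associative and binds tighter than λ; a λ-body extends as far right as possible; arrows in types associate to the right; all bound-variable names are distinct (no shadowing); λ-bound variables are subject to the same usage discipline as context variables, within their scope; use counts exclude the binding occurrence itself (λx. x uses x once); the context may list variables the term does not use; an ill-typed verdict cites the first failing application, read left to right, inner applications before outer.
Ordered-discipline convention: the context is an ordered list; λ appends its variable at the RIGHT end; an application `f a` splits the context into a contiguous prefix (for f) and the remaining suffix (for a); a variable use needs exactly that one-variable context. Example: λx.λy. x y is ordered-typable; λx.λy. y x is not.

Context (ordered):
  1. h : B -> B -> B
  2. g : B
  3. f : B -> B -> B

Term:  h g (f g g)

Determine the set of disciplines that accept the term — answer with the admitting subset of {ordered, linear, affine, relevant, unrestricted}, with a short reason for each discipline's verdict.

admitting disciplines: relevant, unrestricted
use counts: h: 1×; g: 3×; f: 1×
uses in reading order: h, g, f, g, g
typing: ✓ — B
ordered: ✗ — needs contraction — g ×3
linear: ✗ — needs contraction — g ×3
affine: ✗ — needs contraction — g ×3
relevant: ✓ — h, g, f: all used, weakening unneeded
unrestricted: ✓ — typability at B is all that's needed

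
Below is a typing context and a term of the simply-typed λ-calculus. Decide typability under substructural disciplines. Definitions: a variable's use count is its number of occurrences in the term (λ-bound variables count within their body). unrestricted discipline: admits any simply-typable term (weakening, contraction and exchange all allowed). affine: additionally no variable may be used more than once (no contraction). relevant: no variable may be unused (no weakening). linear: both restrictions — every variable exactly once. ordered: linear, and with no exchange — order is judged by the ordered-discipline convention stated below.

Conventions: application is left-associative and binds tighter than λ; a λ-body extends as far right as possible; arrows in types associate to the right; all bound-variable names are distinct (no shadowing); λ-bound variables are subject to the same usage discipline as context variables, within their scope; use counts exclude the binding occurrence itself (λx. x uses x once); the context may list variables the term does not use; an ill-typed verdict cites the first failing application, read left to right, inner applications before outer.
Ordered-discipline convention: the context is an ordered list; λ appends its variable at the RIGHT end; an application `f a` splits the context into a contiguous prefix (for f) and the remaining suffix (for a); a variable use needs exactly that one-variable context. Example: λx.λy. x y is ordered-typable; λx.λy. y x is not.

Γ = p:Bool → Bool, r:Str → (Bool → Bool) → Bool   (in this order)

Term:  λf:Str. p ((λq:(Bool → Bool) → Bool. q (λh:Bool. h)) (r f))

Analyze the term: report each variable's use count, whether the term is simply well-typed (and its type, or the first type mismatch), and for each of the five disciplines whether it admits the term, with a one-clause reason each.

counts: p: 1×, r: 1×, f (bound): 1×, q (bound): 1×, h (bound): 1×
order of uses: p, q, h, r, f
typing: the term checks, with type Str → Bool
ordered ✓ (p, r, f, q, h: once each, no exchange needed)
linear ✓ (exactly-once usage across p, r, f, q, h)
affine ✓ (p, r, f, q, h: no repeats, contraction unneeded)
relevant ✓ (at least one use each (p, r, f, q, h))
unrestricted ✓ (typability at Str → Bool is all that's needed)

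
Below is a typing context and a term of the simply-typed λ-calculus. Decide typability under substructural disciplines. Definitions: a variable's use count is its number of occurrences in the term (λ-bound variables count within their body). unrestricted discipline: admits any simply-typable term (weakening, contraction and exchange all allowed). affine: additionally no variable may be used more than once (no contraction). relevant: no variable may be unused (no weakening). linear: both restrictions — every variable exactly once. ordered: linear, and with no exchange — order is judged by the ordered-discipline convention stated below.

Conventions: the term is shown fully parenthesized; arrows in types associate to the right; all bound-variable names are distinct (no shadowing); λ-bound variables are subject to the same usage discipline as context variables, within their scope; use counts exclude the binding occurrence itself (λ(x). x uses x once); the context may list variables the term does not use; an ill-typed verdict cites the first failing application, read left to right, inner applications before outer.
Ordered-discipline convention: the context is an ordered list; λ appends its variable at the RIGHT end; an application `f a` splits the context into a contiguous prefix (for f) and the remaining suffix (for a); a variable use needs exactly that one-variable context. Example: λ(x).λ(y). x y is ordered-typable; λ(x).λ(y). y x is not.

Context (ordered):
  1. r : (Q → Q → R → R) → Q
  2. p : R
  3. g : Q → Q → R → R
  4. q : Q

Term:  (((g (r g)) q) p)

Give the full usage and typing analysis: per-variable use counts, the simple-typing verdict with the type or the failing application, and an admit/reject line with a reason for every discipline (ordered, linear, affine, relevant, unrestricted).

usage: r: 1×; p: 1×; g: 2×; q: 1×
uses in reading order: g, r, g, q, p
typing: well-typed at R
ordered: ✗, g ×2 used more than once (contraction)
linear: ✗, g ×2 used more than once (contraction)
affine: ✗, g ×2 used more than once (contraction)
relevant: ✓, none of r, p, g, q goes unused
unrestricted: ✓, type-checks (R) and nothing is barred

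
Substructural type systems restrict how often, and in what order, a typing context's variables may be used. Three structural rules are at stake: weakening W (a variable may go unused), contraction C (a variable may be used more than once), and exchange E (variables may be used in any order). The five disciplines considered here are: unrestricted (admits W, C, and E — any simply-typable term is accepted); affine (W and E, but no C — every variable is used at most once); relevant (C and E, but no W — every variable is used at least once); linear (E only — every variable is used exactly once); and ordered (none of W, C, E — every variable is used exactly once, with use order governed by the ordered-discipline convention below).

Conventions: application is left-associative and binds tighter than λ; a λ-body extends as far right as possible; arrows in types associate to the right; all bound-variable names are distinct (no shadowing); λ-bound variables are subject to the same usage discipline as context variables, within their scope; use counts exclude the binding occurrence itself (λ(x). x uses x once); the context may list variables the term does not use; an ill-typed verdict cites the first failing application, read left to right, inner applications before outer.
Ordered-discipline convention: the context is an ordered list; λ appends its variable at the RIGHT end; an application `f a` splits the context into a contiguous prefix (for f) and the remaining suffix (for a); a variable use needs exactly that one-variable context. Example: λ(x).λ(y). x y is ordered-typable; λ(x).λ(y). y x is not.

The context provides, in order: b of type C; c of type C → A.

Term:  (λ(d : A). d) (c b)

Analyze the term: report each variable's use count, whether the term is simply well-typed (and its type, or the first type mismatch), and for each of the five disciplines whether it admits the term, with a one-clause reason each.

usage: b=1; c=1; d (bound)=1
left-to-right use order: d, c, b
typing: well-typed at A
ordered: ✗ — no ordered split (uses run d, c, b)
linear: ✓ — exactly-once usage across b, c, d
affine: ✓ — none of b, c, d used more than once
relevant: ✓ — b, c, d: all used, weakening unneeded
unrestricted: ✓ — type-checks (A) and nothing is barred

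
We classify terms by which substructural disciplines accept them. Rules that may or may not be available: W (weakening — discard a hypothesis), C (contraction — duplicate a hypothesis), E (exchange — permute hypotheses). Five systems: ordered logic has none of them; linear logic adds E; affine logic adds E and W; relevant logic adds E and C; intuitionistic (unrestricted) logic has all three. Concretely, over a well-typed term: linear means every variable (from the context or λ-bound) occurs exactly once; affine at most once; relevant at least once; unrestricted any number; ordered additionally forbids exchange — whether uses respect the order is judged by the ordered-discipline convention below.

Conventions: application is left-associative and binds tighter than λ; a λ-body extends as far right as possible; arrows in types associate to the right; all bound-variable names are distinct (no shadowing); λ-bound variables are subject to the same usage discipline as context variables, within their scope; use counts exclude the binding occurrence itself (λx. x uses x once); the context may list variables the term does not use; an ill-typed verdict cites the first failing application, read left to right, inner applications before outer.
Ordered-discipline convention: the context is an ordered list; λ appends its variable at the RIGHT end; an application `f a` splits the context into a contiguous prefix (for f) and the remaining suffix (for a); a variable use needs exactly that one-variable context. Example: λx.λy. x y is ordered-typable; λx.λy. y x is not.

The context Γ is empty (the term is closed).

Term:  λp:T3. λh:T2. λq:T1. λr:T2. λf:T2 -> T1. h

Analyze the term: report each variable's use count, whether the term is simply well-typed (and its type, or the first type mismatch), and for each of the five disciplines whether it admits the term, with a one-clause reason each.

counts: p [bound] ×0, h [bound] ×1, q [bound] ×0, r [bound] ×0, f [bound] ×0
use order (left to right): h
typing: the term checks, with type T3 -> T2 -> T1 -> T2 -> (T2 -> T1) -> T2
ordered: ✗ — p, q, r, f left unused
linear: ✗ — p, q, r, f left unused
affine: ✓ — p, h, q, r, f: no repeats, contraction unneeded
relevant: ✗ — p, q, r, f left unused
unrestricted: ✓ — typability at T3 -> T2 -> T1 -> T2 -> (T2 -> T1) -> T2 is all that's needed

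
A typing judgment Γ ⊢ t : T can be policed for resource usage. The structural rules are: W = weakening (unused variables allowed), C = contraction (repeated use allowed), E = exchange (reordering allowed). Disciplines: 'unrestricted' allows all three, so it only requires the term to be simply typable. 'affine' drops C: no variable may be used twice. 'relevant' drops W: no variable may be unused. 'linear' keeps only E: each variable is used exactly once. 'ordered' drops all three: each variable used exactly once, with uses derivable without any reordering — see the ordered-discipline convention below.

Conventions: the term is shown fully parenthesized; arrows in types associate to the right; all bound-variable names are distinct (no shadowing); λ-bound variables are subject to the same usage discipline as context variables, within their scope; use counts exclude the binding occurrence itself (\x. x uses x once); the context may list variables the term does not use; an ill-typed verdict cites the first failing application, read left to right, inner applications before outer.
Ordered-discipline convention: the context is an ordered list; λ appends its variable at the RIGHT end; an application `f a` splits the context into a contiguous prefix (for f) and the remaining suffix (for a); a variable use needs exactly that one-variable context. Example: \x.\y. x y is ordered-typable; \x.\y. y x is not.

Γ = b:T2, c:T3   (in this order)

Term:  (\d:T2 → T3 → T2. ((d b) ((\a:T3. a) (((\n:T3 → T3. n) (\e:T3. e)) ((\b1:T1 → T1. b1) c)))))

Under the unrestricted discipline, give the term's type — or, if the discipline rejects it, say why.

not well-typed under unrestricted — a type mismatch blocks all five
counts: b=1; c=1; d [bound]=1; a [bound]=1; n [bound]=1; e [bound]=1; b1 [bound]=1
uses in reading order: d, b, a, n, e, b1, c
typing: ill-typed: an application expects T1 → T1 but receives T3
per-discipline verdicts: ordered ✗ | linear ✗ | affine ✗ | relevant ✗ | unrestricted ✗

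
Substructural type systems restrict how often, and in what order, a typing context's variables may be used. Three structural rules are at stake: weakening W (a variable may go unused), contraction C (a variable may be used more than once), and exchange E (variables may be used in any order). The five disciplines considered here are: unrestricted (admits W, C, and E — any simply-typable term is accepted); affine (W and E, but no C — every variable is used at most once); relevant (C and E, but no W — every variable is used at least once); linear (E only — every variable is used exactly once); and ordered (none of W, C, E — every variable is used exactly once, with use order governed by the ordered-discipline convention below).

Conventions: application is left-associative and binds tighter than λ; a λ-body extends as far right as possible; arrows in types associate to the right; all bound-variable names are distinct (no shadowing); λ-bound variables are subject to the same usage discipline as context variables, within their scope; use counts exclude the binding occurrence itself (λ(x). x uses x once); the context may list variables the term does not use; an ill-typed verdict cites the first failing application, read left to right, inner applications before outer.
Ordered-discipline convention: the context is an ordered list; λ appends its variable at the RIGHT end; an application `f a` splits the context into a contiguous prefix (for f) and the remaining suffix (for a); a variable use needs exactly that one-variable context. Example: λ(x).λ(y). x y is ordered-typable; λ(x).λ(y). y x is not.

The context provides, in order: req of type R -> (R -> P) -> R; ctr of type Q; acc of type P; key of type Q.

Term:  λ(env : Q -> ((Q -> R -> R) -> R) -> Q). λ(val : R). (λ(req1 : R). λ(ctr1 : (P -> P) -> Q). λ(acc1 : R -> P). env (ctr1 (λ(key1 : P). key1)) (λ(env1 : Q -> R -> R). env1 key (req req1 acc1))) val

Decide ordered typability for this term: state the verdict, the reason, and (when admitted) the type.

no — needs weakening: ctr, acc unused
use counts: req: 1×; ctr: 0×; acc: 0×; key: 1×; env (λ-bound): 1×; val (λ-bound): 1×; req1 (λ-bound): 1×; ctr1 (λ-bound): 1×; acc1 (λ-bound): 1×; key1 (λ-bound): 1×; env1 (λ-bound): 1×
order of uses: env, ctr1, key1, env1, key, req, req1, acc1, val
typing: the term checks, with type (Q -> ((Q -> R -> R) -> R) -> Q) -> R -> ((P -> P) -> Q) -> (R -> P) -> Q
across the five disciplines: ordered ✗ · linear ✗ · affine ✓ · relevant ✗ · unrestricted ✓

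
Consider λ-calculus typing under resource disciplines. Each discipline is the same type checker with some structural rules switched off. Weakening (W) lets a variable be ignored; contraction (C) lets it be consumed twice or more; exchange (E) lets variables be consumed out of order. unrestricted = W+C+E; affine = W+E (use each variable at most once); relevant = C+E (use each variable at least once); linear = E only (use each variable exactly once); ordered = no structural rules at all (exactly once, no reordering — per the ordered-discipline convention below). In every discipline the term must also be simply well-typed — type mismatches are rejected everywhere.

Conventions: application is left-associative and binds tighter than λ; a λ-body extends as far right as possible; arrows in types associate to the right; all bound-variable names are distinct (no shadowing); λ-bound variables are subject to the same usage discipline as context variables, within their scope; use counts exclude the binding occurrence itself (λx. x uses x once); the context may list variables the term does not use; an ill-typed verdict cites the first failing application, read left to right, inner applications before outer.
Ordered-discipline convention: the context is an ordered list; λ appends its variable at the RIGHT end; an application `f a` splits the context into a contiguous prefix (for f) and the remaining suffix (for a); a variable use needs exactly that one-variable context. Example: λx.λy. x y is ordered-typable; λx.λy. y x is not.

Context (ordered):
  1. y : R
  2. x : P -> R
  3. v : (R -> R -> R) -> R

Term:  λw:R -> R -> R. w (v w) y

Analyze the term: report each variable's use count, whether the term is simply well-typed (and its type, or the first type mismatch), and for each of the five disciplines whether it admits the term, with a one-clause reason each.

counts: y=1, x=0, v=1, w (bound)=2
left-to-right use order: w, v, w, y
typing: well-typed at (R -> R -> R) -> R
ordered: ✗, needs contraction — w ×2; unused: x — weakening required
linear: ✗, needs contraction — w ×2; unused: x — weakening required
affine: ✗, needs contraction — w ×2
relevant: ✗, unused: x — weakening required
unrestricted: ✓, well-typed at (R -> R -> R) -> R; no restrictions here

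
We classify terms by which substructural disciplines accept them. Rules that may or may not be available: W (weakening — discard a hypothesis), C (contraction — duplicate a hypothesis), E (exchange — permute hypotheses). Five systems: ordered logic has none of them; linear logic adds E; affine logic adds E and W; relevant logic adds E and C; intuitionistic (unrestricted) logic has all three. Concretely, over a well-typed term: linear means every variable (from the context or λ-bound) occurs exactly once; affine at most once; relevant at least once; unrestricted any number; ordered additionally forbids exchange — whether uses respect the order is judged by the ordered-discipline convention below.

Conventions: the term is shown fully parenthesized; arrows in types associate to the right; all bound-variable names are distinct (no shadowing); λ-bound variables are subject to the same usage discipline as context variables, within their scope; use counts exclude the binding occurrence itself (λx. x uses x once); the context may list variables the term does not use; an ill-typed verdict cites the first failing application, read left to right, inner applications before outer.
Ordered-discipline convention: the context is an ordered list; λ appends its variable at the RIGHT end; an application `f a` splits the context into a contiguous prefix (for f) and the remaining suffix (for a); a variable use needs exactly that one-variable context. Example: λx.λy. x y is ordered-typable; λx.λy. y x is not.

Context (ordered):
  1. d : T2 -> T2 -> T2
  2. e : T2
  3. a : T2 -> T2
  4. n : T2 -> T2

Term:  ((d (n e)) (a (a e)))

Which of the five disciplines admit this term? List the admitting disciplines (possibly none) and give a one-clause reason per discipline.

admitting disciplines: relevant, unrestricted
variable uses: d: 1×, e: 2×, a: 2×, n: 1×
order of uses: d, n, e, a, a, e
typing: the term checks, with type T2
ordered: ✗ — needs contraction — e ×2, a ×2
linear: ✗ — needs contraction — e ×2, a ×2
affine: ✗ — needs contraction — e ×2, a ×2
relevant: ✓ — every one of d, e, a, n appears
unrestricted: ✓ — simply typable at T2; W, C, E all held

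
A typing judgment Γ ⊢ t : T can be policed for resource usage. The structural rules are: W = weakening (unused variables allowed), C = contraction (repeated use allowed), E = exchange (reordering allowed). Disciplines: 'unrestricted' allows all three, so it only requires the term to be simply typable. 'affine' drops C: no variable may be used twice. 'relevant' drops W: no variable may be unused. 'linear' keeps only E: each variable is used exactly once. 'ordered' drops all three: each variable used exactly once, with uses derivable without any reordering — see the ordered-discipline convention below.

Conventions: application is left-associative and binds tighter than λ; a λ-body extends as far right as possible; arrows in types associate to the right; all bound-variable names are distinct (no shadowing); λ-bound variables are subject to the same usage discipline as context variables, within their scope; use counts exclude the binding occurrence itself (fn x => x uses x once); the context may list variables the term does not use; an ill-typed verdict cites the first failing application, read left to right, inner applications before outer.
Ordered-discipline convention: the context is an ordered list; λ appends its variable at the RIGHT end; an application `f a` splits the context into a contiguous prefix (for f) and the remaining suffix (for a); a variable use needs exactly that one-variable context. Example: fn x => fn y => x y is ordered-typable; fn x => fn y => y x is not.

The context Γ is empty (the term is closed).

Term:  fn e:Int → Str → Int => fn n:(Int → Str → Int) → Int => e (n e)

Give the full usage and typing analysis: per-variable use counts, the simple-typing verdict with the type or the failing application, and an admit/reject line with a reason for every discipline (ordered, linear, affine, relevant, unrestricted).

usage: e (bound) ×2; n (bound) ×1
use order (left to right): e, n, e
typing: well-typed — term : (Int → Str → Int) → ((Int → Str → Int) → Int) → Str → Int
ordered: ✗, repeated use of e ×2
linear: ✗, repeated use of e ×2
affine: ✗, repeated use of e ×2
relevant: ✓, none of e, n goes unused
unrestricted: ✓, simply typable at (Int → Str → Int) → ((Int → Str → Int) → Int) → Str → Int; W, C, E all held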